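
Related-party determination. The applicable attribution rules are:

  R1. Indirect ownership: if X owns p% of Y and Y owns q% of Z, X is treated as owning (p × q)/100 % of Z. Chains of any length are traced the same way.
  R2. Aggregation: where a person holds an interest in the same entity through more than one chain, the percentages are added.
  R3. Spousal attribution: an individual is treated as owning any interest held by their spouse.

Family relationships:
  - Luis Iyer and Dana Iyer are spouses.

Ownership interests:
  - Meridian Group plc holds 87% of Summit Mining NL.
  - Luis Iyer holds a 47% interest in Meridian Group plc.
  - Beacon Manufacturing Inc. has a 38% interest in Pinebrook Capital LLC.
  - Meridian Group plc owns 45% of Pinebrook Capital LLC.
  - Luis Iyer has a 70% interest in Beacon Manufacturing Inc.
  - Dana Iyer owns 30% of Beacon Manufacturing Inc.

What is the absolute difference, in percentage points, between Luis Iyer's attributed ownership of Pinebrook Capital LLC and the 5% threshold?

54.15

By spousal attribution (R3), Luis Iyer is treated as also owning Dana Iyer's interest in Beacon Manufacturing Inc, giving 70% + 30% = 100%.
Chain via Meridian Group plc (R1): 47% × 45% = 21.15% of Pinebrook Capital LLC.
Chain via Beacon Manufacturing Inc. (R1): 100% × 38% = 38% of Pinebrook Capital LLC.
Aggregating (R2): 21.15% + 38% = 59.15%.
59.15% exceeds the 5% threshold by 54.15 percentage points.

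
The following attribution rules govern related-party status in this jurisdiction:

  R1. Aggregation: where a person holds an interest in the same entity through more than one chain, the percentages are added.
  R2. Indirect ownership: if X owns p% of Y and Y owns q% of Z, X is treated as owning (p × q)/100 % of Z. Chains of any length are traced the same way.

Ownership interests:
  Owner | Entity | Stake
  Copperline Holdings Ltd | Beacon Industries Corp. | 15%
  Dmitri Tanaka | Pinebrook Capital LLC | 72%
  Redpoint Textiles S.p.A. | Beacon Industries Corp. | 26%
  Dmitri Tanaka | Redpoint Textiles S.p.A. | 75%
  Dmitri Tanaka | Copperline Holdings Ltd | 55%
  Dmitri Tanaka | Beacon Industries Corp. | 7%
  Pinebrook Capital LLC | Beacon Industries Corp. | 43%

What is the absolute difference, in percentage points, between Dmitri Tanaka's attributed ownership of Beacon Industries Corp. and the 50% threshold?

15.71

Chain via Copperline Holdings Ltd (R2): 55% × 15% = 8.25% of Beacon Industries Corp.
Chain via Pinebrook Capital LLC (R2): 72% × 43% = 30.96% of Beacon Industries Corp.
Chain via Redpoint Textiles S.p.A. (R2): 75% × 26% = 19.5% of Beacon Industries Corp.
Direct interest in Beacon Industries Corp: 7%.
Aggregating (R1): 8.25% + 30.96% + 19.5% + 7% = 65.71%.
65.71% exceeds the 50% threshold by 15.71 percentage points.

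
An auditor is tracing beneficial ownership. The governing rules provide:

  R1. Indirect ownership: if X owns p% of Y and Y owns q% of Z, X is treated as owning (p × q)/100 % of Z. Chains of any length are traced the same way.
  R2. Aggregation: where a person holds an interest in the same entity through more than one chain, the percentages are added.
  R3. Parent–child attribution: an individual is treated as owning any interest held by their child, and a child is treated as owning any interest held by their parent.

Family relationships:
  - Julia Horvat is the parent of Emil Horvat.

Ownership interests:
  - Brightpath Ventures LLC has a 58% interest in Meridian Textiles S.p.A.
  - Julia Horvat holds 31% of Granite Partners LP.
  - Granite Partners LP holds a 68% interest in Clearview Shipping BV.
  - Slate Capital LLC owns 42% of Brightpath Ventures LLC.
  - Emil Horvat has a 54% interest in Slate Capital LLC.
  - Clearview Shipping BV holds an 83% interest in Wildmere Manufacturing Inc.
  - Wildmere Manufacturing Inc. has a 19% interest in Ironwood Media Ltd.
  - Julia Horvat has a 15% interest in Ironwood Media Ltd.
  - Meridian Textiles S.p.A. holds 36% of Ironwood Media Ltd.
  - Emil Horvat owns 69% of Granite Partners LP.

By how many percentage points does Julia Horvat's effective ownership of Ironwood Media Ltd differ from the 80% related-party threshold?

49.540816

By parent–child attribution (R3), Julia Horvat is treated as also owning Emil Horvat's interest in Granite Partners LP, giving 31% + 69% = 100%.
By parent–child attribution (R3), Julia Horvat is treated as owning Emil Horvat's 54% interest in Slate Capital LLC.
Chain via Granite Partners LP → Clearview Shipping BV → Wildmere Manufacturing Inc. (R1): 100% × 68% × 83% × 19% = 10.7236% of Ironwood Media Ltd.
Direct interest in Ironwood Media Ltd: 15%.
Chain via Slate Capital LLC → Brightpath Ventures LLC → Meridian Textiles S.p.A. (R1): 54% × 42% × 58% × 36% = 4.735584% of Ironwood Media Ltd.
Aggregating (R2): 10.7236% + 15% + 4.735584% = 30.459184%.
30.459184% falls short of the 80% threshold by 49.540816 percentage points.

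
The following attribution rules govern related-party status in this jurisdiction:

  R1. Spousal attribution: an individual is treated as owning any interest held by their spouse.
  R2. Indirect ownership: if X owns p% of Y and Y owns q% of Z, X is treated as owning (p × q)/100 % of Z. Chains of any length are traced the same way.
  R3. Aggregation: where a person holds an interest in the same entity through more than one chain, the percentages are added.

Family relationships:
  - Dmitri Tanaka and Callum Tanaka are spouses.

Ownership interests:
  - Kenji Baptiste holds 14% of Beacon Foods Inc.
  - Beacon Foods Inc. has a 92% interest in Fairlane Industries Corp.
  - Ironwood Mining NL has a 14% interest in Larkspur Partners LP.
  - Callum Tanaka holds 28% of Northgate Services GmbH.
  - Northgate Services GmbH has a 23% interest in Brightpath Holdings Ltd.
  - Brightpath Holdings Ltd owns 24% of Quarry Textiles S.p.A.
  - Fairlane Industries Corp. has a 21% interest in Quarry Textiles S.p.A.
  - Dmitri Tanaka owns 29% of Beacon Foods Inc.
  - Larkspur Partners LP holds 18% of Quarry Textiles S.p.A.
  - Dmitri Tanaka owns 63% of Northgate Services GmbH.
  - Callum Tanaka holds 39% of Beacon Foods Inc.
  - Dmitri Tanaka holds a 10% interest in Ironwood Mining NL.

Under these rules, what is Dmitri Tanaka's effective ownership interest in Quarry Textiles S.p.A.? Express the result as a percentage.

By spousal attribution (R1), Dmitri Tanaka is treated as also owning Callum Tanaka's interest in Beacon Foods Inc, giving 29% + 39% = 68%.
By spousal attribution (R1), Dmitri Tanaka is treated as also owning Callum Tanaka's interest in Northgate Services GmbH, giving 63% + 28% = 91%.
Chain via Ironwood Mining NL → Larkspur Partners LP (R2): 10% × 14% × 18% = 0.252% of Quarry Textiles S.p.A.
Chain via Beacon Foods Inc. → Fairlane Industries Corp. (R2): 68% × 92% × 21% = 13.1376% of Quarry Textiles S.p.A.
Chain via Northgate Services GmbH → Brightpath Holdings Ltd (R2): 91% × 23% × 24% = 5.0232% of Quarry Textiles S.p.A.
Aggregating (R3): 0.252% + 13.1376% + 5.0232% = 18.4128%.

18.4128%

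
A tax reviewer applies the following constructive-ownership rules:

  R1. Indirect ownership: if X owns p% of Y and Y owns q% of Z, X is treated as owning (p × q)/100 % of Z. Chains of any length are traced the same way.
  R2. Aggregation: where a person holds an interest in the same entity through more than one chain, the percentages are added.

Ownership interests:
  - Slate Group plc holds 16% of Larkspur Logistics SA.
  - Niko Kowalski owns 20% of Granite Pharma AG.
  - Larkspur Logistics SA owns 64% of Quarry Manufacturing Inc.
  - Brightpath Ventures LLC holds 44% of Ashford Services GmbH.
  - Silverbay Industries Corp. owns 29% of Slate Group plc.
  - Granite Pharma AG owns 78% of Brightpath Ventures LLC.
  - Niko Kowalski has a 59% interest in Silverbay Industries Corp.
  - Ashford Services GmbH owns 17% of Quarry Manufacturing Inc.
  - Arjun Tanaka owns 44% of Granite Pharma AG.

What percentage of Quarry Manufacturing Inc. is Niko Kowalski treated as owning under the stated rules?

2.918944%

Chain via Granite Pharma AG → Brightpath Ventures LLC → Ashford Services GmbH (R1): 20% × 78% × 44% × 17% = 1.16688% of Quarry Manufacturing Inc.
Chain via Silverbay Industries Corp. → Slate Group plc → Larkspur Logistics SA (R1): 59% × 29% × 16% × 64% = 1.752064% of Quarry Manufacturing Inc.
Aggregating (R2): 1.16688% + 1.752064% = 2.918944%.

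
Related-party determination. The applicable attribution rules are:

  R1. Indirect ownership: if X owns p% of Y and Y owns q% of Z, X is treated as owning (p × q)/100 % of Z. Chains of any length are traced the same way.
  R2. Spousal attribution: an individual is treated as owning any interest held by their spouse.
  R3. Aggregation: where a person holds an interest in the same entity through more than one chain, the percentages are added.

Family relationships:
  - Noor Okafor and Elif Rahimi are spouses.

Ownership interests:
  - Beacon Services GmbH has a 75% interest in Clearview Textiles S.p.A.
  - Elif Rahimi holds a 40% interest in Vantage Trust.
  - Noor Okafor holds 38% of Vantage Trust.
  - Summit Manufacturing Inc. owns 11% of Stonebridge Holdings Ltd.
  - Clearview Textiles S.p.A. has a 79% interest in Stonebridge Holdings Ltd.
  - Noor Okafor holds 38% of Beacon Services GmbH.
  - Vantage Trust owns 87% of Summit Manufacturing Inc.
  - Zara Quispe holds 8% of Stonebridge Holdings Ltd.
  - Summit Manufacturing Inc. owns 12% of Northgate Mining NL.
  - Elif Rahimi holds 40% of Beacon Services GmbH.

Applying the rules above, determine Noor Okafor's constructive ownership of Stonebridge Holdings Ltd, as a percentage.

53.6796%

By spousal attribution (R2), Noor Okafor is treated as also owning Elif Rahimi's interest in Beacon Services GmbH, giving 38% + 40% = 78%.
By spousal attribution (R2), Noor Okafor is treated as also owning Elif Rahimi's interest in Vantage Trust, giving 38% + 40% = 78%.
Chain via Beacon Services GmbH → Clearview Textiles S.p.A. (R1): 78% × 75% × 79% = 46.215% of Stonebridge Holdings Ltd.
Chain via Vantage Trust → Summit Manufacturing Inc. (R1): 78% × 87% × 11% = 7.4646% of Stonebridge Holdings Ltd.
Aggregating (R3): 46.215% + 7.4646% = 53.6796%.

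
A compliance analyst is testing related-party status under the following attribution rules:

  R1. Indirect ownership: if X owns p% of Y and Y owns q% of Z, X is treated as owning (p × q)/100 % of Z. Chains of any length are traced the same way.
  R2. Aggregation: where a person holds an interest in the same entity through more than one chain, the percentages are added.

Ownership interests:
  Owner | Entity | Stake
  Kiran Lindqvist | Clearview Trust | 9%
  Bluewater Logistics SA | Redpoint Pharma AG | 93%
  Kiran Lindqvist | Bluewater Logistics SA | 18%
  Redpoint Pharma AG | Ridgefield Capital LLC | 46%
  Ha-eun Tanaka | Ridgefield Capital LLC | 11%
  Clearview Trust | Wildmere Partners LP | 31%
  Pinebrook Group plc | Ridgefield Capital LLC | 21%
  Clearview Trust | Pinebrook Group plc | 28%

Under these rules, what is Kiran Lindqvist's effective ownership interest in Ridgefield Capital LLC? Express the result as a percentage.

8.2296%

Chain via Clearview Trust → Pinebrook Group plc (R1): 9% × 28% × 21% = 0.5292% of Ridgefield Capital LLC.
Chain via Bluewater Logistics SA → Redpoint Pharma AG (R1): 18% × 93% × 46% = 7.7004% of Ridgefield Capital LLC.
Aggregating (R2): 0.5292% + 7.7004% = 8.2296%.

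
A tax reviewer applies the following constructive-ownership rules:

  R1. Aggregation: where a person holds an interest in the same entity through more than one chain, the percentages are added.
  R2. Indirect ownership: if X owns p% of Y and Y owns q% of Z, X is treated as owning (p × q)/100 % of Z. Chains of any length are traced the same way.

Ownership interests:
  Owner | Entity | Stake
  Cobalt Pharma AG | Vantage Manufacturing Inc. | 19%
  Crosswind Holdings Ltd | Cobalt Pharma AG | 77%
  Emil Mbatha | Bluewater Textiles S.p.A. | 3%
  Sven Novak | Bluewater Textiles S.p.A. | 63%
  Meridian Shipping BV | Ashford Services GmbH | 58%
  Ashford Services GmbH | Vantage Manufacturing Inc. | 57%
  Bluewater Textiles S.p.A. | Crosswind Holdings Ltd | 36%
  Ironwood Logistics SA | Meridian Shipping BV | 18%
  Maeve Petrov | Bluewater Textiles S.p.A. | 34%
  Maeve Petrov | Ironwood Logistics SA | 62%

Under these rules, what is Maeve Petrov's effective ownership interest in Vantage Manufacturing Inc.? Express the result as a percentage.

5.480208%

Chain via Ironwood Logistics SA → Meridian Shipping BV → Ashford Services GmbH (R2): 62% × 18% × 58% × 57% = 3.689496% of Vantage Manufacturing Inc.
Chain via Bluewater Textiles S.p.A. → Crosswind Holdings Ltd → Cobalt Pharma AG (R2): 34% × 36% × 77% × 19% = 1.790712% of Vantage Manufacturing Inc.
Aggregating (R1): 3.689496% + 1.790712% = 5.480208%.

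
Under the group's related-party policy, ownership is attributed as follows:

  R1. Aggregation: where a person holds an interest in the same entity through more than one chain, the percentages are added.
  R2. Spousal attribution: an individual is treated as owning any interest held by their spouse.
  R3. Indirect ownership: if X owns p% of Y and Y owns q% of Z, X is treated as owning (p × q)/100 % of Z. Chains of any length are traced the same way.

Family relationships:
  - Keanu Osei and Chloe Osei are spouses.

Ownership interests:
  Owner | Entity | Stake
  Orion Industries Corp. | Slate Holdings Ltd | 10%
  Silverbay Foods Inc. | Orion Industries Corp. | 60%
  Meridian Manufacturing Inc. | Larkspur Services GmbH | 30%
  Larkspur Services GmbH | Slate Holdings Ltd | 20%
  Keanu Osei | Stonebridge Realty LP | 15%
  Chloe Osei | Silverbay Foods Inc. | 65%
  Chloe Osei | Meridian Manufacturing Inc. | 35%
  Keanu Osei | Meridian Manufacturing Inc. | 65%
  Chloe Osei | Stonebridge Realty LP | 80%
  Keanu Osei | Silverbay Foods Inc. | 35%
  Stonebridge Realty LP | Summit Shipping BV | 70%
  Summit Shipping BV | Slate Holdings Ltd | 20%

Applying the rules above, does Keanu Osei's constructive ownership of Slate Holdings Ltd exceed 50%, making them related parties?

No

By spousal attribution (R2), Keanu Osei is treated as also owning Chloe Osei's interest in Silverbay Foods Inc, giving 35% + 65% = 100%.
By spousal attribution (R2), Keanu Osei is treated as also owning Chloe Osei's interest in Meridian Manufacturing Inc, giving 65% + 35% = 100%.
By spousal attribution (R2), Keanu Osei is treated as also owning Chloe Osei's interest in Stonebridge Realty LP, giving 15% + 80% = 95%.
Chain via Silverbay Foods Inc. → Orion Industries Corp. (R3): 100% × 60% × 10% = 6% of Slate Holdings Ltd.
Chain via Meridian Manufacturing Inc. → Larkspur Services GmbH (R3): 100% × 30% × 20% = 6% of Slate Holdings Ltd.
Chain via Stonebridge Realty LP → Summit Shipping BV (R3): 95% × 70% × 20% = 13.3% of Slate Holdings Ltd.
Aggregating (R1): 6% + 6% + 13.3% = 25.3%.
25.3% does not exceed the 50% threshold, so Keanu is not a related party to Slate Holdings Ltd.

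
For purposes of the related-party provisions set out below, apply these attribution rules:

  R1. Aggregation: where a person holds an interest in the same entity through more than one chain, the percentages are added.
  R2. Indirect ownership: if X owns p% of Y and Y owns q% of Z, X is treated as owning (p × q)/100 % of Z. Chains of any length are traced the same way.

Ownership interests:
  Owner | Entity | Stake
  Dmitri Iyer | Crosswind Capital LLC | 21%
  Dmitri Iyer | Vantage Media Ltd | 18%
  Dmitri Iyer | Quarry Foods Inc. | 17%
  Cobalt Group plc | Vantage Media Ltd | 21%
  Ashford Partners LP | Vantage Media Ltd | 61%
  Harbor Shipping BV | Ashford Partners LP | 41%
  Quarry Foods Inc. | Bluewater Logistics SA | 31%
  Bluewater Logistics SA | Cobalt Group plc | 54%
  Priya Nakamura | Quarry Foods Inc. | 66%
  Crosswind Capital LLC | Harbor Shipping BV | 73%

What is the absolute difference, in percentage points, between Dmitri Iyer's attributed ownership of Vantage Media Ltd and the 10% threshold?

12.431651

Chain via Quarry Foods Inc. → Bluewater Logistics SA → Cobalt Group plc (R2): 17% × 31% × 54% × 21% = 0.597618% of Vantage Media Ltd.
Chain via Crosswind Capital LLC → Harbor Shipping BV → Ashford Partners LP (R2): 21% × 73% × 41% × 61% = 3.834033% of Vantage Media Ltd.
Direct interest in Vantage Media Ltd: 18%.
Aggregating (R1): 0.597618% + 3.834033% + 18% = 22.431651%.
22.431651% exceeds the 10% threshold by 12.431651 percentage points.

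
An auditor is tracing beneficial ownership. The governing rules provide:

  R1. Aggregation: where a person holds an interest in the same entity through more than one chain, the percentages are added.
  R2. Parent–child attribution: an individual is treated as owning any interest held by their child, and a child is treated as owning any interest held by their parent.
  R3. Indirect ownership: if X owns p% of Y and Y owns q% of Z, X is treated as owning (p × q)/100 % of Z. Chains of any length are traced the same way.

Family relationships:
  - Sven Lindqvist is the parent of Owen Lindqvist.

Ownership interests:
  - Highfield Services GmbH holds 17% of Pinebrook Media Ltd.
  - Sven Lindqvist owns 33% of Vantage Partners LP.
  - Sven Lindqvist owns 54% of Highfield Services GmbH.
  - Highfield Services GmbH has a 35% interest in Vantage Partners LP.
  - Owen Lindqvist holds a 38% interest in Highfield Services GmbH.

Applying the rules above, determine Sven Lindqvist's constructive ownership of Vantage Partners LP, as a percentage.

65.2%

By parent–child attribution (R2), Sven Lindqvist is treated as also owning Owen Lindqvist's interest in Highfield Services GmbH, giving 54% + 38% = 92%.
Chain via Highfield Services GmbH (R3): 92% × 35% = 32.2% of Vantage Partners LP.
Direct interest in Vantage Partners LP: 33%.
Aggregating (R1): 32.2% + 33% = 65.2%.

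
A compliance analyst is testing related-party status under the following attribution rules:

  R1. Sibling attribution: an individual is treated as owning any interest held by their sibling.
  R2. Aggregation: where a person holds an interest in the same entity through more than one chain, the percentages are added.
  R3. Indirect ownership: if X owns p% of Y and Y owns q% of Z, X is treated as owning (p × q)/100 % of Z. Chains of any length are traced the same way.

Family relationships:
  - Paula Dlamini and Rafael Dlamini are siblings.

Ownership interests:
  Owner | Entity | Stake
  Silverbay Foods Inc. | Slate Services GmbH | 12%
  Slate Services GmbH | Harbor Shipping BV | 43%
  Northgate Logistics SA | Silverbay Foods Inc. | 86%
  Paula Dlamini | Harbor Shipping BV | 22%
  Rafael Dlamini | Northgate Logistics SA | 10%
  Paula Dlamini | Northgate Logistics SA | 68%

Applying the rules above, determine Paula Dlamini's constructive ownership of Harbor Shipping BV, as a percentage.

25.461328%

By sibling attribution (R1), Paula Dlamini is treated as also owning Rafael Dlamini's interest in Northgate Logistics SA, giving 68% + 10% = 78%.
Chain via Northgate Logistics SA → Silverbay Foods Inc. → Slate Services GmbH (R3): 78% × 86% × 12% × 43% = 3.461328% of Harbor Shipping BV.
Direct interest in Harbor Shipping BV: 22%.
Aggregating (R2): 3.461328% + 22% = 25.461328%.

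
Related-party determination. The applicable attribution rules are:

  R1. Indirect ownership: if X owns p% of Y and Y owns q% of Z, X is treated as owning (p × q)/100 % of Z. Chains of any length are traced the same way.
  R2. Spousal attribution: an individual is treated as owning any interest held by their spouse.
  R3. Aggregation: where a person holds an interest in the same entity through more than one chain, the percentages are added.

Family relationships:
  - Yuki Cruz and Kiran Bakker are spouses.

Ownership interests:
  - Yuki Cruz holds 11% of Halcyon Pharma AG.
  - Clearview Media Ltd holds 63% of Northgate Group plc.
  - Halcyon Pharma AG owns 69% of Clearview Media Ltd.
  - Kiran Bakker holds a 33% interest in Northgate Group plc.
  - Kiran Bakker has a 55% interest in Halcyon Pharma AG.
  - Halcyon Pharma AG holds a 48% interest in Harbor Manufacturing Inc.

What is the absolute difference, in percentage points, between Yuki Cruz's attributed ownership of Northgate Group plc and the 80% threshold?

18.3098

By spousal attribution (R2), Yuki Cruz is treated as also owning Kiran Bakker's interest in Halcyon Pharma AG, giving 11% + 55% = 66%.
By spousal attribution (R2), Yuki Cruz is treated as owning Kiran Bakker's 33% interest in Northgate Group plc.
Chain via Halcyon Pharma AG → Clearview Media Ltd (R1): 66% × 69% × 63% = 28.6902% of Northgate Group plc.
Direct interest in Northgate Group plc: 33%.
Aggregating (R3): 28.6902% + 33% = 61.6902%.
61.6902% falls short of the 80% threshold by 18.3098 percentage points.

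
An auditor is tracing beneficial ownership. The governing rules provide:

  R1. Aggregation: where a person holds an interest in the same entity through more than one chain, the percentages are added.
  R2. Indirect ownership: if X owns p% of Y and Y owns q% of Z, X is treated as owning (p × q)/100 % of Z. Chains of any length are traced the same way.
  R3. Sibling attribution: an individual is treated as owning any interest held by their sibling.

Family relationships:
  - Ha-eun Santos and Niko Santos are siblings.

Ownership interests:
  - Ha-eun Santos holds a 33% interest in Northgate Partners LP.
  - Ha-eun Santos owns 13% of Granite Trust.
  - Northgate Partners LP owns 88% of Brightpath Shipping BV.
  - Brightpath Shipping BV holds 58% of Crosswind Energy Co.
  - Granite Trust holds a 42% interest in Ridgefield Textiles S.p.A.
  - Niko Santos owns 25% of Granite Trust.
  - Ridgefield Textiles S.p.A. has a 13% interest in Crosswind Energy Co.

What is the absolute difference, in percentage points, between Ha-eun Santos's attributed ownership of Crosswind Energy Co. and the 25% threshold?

6.082

By sibling attribution (R3), Ha-eun Santos is treated as also owning Niko Santos's interest in Granite Trust, giving 13% + 25% = 38%.
Chain via Northgate Partners LP → Brightpath Shipping BV (R2): 33% × 88% × 58% = 16.8432% of Crosswind Energy Co.
Chain via Granite Trust → Ridgefield Textiles S.p.A. (R2): 38% × 42% × 13% = 2.0748% of Crosswind Energy Co.
Aggregating (R1): 16.8432% + 2.0748% = 18.918%.
18.918% falls short of the 25% threshold by 6.082 percentage points.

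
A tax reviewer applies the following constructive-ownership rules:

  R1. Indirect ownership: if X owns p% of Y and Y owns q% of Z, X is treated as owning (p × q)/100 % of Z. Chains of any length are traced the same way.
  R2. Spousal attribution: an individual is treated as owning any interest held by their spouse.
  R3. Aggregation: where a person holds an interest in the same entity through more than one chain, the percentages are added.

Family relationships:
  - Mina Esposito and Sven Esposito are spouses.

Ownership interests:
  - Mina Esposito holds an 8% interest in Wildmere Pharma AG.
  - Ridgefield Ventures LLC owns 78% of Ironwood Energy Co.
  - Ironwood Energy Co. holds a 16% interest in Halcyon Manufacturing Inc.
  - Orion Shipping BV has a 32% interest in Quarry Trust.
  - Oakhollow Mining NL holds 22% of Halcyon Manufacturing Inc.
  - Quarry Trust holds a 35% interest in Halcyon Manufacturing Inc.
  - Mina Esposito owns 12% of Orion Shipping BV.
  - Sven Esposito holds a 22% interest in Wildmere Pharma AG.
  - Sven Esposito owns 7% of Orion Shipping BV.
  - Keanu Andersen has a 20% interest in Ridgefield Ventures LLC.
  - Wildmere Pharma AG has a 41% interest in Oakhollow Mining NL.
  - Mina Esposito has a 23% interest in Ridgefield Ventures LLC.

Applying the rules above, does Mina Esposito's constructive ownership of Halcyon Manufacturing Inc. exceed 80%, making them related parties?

By spousal attribution (R2), Mina Esposito is treated as also owning Sven Esposito's interest in Wildmere Pharma AG, giving 8% + 22% = 30%.
By spousal attribution (R2), Mina Esposito is treated as also owning Sven Esposito's interest in Orion Shipping BV, giving 12% + 7% = 19%.
Chain via Ridgefield Ventures LLC → Ironwood Energy Co. (R1): 23% × 78% × 16% = 2.8704% of Halcyon Manufacturing Inc.
Chain via Wildmere Pharma AG → Oakhollow Mining NL (R1): 30% × 41% × 22% = 2.706% of Halcyon Manufacturing Inc.
Chain via Orion Shipping BV → Quarry Trust (R1): 19% × 32% × 35% = 2.128% of Halcyon Manufacturing Inc.
Aggregating (R3): 2.8704% + 2.706% + 2.128% = 7.7044%.
7.7044% does not exceed the 80% threshold, so Mina is not a related party to Halcyon Manufacturing Inc.

No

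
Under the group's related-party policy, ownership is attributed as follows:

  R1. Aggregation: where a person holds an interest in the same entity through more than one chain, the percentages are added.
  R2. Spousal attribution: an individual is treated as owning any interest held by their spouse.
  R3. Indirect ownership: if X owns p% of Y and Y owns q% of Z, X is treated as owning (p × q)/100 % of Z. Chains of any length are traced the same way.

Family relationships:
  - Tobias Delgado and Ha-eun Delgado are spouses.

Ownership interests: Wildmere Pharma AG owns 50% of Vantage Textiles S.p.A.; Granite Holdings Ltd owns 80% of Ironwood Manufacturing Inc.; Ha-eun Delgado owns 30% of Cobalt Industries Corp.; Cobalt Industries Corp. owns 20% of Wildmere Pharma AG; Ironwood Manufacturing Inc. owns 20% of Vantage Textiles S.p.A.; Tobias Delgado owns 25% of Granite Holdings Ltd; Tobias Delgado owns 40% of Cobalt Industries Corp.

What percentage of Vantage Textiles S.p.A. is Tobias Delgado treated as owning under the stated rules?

11%

By spousal attribution (R2), Tobias Delgado is treated as also owning Ha-eun Delgado's interest in Cobalt Industries Corp, giving 40% + 30% = 70%.
Chain via Granite Holdings Ltd → Ironwood Manufacturing Inc. (R3): 25% × 80% × 20% = 4% of Vantage Textiles S.p.A.
Chain via Cobalt Industries Corp. → Wildmere Pharma AG (R3): 70% × 20% × 50% = 7% of Vantage Textiles S.p.A.
Aggregating (R1): 4% + 7% = 11%.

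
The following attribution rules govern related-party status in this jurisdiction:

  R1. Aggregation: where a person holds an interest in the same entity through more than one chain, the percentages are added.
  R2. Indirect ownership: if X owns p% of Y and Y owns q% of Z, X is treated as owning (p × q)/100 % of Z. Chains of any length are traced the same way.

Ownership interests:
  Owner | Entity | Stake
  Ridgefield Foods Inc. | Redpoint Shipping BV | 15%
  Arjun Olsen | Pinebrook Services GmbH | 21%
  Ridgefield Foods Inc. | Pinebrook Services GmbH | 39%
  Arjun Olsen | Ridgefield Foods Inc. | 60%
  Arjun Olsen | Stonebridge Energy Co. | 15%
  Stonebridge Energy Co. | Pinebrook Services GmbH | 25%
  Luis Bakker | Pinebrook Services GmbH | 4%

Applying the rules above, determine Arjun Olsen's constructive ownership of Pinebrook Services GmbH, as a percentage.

Chain via Stonebridge Energy Co. (R2): 15% × 25% = 3.75% of Pinebrook Services GmbH.
Chain via Ridgefield Foods Inc. (R2): 60% × 39% = 23.4% of Pinebrook Services GmbH.
Direct interest in Pinebrook Services GmbH: 21%.
Aggregating (R1): 3.75% + 23.4% + 21% = 48.15%.

48.15%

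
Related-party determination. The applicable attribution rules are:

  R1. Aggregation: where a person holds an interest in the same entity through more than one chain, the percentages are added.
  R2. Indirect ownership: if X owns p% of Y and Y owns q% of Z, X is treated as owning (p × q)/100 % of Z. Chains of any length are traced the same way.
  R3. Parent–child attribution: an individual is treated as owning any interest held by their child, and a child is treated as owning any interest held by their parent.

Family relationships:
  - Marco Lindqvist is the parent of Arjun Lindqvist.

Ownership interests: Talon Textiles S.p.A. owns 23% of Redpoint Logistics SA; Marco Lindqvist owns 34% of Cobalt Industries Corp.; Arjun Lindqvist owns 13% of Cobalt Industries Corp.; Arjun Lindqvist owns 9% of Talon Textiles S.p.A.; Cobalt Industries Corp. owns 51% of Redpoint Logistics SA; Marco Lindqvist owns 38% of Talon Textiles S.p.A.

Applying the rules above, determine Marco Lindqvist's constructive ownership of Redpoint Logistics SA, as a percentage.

34.78%

By parent–child attribution (R3), Marco Lindqvist is treated as also owning Arjun Lindqvist's interest in Talon Textiles S.p.A, giving 38% + 9% = 47%.
By parent–child attribution (R3), Marco Lindqvist is treated as also owning Arjun Lindqvist's interest in Cobalt Industries Corp, giving 34% + 13% = 47%.
Chain via Talon Textiles S.p.A. (R2): 47% × 23% = 10.81% of Redpoint Logistics SA.
Chain via Cobalt Industries Corp. (R2): 47% × 51% = 23.97% of Redpoint Logistics SA.
Aggregating (R1): 10.81% + 23.97% = 34.78%.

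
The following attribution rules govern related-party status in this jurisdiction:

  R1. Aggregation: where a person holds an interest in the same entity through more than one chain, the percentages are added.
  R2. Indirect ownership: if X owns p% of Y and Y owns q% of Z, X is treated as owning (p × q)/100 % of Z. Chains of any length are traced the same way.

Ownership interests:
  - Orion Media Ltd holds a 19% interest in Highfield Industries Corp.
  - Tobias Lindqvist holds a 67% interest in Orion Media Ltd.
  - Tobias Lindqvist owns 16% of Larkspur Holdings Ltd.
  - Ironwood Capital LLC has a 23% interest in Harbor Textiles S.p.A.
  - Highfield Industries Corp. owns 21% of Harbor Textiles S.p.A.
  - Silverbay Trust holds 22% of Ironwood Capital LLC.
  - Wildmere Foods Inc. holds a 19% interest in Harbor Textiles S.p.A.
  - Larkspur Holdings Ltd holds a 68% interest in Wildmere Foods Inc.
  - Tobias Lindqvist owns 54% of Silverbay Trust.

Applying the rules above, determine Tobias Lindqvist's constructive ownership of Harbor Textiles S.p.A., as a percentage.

Chain via Larkspur Holdings Ltd → Wildmere Foods Inc. (R2): 16% × 68% × 19% = 2.0672% of Harbor Textiles S.p.A.
Chain via Silverbay Trust → Ironwood Capital LLC (R2): 54% × 22% × 23% = 2.7324% of Harbor Textiles S.p.A.
Chain via Orion Media Ltd → Highfield Industries Corp. (R2): 67% × 19% × 21% = 2.6733% of Harbor Textiles S.p.A.
Aggregating (R1): 2.0672% + 2.7324% + 2.6733% = 7.4729%.

7.4729%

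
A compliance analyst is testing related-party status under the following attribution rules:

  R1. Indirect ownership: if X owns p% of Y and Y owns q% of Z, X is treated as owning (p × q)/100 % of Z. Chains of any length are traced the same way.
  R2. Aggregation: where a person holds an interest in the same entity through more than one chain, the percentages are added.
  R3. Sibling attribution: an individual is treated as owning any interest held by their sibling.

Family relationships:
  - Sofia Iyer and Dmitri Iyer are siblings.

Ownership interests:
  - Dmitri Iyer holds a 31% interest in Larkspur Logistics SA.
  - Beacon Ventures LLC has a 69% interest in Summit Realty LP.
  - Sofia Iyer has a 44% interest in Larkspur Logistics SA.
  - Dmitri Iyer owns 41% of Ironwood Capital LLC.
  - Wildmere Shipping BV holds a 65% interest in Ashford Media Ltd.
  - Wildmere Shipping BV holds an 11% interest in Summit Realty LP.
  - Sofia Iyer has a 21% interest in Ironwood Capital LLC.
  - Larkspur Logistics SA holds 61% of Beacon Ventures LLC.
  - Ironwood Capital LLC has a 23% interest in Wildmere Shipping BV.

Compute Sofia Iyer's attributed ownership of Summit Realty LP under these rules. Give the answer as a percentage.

33.1361%

By sibling attribution (R3), Sofia Iyer is treated as also owning Dmitri Iyer's interest in Larkspur Logistics SA, giving 44% + 31% = 75%.
By sibling attribution (R3), Sofia Iyer is treated as also owning Dmitri Iyer's interest in Ironwood Capital LLC, giving 21% + 41% = 62%.
Chain via Larkspur Logistics SA → Beacon Ventures LLC (R1): 75% × 61% × 69% = 31.5675% of Summit Realty LP.
Chain via Ironwood Capital LLC → Wildmere Shipping BV (R1): 62% × 23% × 11% = 1.5686% of Summit Realty LP.
Aggregating (R2): 31.5675% + 1.5686% = 33.1361%.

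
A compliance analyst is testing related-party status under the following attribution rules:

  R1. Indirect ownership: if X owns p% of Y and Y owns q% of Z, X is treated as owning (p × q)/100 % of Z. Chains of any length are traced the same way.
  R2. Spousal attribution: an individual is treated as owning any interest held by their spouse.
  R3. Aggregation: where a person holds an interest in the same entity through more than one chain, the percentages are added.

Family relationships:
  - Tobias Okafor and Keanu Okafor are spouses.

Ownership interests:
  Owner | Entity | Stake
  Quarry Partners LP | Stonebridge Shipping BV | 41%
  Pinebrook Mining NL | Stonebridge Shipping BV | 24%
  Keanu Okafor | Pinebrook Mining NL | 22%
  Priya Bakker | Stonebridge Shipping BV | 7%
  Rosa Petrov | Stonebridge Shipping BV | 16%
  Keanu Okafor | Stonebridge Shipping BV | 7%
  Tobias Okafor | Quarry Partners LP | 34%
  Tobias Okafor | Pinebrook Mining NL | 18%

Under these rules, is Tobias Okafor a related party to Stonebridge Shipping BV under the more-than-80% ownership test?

No

By spousal attribution (R2), Tobias Okafor is treated as also owning Keanu Okafor's interest in Pinebrook Mining NL, giving 18% + 22% = 40%.
By spousal attribution (R2), Tobias Okafor is treated as owning Keanu Okafor's 7% interest in Stonebridge Shipping BV.
Chain via Pinebrook Mining NL (R1): 40% × 24% = 9.6% of Stonebridge Shipping BV.
Chain via Quarry Partners LP (R1): 34% × 41% = 13.94% of Stonebridge Shipping BV.
Direct interest in Stonebridge Shipping BV: 7%.
Aggregating (R3): 9.6% + 13.94% + 7% = 30.54%.
30.54% does not exceed the 80% threshold, so Tobias is not a related party to Stonebridge Shipping BV.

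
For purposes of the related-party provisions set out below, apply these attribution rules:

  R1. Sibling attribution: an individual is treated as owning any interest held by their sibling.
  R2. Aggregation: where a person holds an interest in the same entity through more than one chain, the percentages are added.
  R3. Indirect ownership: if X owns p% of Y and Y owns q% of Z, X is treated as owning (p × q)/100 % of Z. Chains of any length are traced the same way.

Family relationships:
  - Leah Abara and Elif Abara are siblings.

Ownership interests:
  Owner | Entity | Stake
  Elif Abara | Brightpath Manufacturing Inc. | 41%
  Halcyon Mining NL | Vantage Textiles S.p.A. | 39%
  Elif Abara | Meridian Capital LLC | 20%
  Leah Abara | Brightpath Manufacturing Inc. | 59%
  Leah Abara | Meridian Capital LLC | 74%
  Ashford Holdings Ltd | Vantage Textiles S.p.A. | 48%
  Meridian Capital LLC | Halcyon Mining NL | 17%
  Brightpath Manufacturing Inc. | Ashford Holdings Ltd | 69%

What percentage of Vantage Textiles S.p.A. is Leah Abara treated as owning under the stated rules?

39.3522%

By sibling attribution (R1), Leah Abara is treated as also owning Elif Abara's interest in Meridian Capital LLC, giving 74% + 20% = 94%.
By sibling attribution (R1), Leah Abara is treated as also owning Elif Abara's interest in Brightpath Manufacturing Inc, giving 59% + 41% = 100%.
Chain via Meridian Capital LLC → Halcyon Mining NL (R3): 94% × 17% × 39% = 6.2322% of Vantage Textiles S.p.A.
Chain via Brightpath Manufacturing Inc. → Ashford Holdings Ltd (R3): 100% × 69% × 48% = 33.12% of Vantage Textiles S.p.A.
Aggregating (R2): 6.2322% + 33.12% = 39.3522%.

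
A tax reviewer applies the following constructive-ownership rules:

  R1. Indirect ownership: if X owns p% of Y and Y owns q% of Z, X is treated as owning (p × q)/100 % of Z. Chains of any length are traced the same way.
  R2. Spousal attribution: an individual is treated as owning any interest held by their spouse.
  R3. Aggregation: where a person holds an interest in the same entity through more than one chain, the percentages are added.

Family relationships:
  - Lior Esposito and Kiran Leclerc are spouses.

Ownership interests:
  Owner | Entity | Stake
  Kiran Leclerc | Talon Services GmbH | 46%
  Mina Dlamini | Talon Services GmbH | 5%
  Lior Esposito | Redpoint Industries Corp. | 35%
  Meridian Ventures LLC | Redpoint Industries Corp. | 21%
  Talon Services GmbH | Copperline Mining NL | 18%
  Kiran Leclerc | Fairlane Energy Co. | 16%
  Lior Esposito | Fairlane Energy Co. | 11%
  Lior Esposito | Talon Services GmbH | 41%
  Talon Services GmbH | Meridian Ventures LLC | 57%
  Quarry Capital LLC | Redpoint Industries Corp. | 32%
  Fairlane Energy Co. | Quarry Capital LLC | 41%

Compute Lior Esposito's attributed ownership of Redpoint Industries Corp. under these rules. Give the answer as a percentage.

48.9563%

By spousal attribution (R2), Lior Esposito is treated as also owning Kiran Leclerc's interest in Fairlane Energy Co, giving 11% + 16% = 27%.
By spousal attribution (R2), Lior Esposito is treated as also owning Kiran Leclerc's interest in Talon Services GmbH, giving 41% + 46% = 87%.
Chain via Fairlane Energy Co. → Quarry Capital LLC (R1): 27% × 41% × 32% = 3.5424% of Redpoint Industries Corp.
Chain via Talon Services GmbH → Meridian Ventures LLC (R1): 87% × 57% × 21% = 10.4139% of Redpoint Industries Corp.
Direct interest in Redpoint Industries Corp: 35%.
Aggregating (R3): 3.5424% + 10.4139% + 35% = 48.9563%.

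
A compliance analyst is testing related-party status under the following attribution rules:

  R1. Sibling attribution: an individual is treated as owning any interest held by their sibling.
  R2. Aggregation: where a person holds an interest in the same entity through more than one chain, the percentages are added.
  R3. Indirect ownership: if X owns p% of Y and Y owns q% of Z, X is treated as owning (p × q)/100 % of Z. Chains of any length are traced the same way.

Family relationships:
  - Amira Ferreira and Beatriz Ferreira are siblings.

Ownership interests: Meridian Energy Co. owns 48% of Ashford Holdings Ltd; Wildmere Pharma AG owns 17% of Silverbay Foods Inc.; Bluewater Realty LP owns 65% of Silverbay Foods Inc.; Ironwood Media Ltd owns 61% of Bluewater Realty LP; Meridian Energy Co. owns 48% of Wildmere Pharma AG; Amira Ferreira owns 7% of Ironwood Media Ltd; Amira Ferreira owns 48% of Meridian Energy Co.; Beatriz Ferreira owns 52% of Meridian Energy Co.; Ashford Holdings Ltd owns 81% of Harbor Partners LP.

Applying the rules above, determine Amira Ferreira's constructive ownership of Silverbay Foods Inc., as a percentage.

10.9355%

By sibling attribution (R1), Amira Ferreira is treated as also owning Beatriz Ferreira's interest in Meridian Energy Co, giving 48% + 52% = 100%.
Chain via Meridian Energy Co. → Wildmere Pharma AG (R3): 100% × 48% × 17% = 8.16% of Silverbay Foods Inc.
Chain via Ironwood Media Ltd → Bluewater Realty LP (R3): 7% × 61% × 65% = 2.7755% of Silverbay Foods Inc.
Aggregating (R2): 8.16% + 2.7755% = 10.9355%.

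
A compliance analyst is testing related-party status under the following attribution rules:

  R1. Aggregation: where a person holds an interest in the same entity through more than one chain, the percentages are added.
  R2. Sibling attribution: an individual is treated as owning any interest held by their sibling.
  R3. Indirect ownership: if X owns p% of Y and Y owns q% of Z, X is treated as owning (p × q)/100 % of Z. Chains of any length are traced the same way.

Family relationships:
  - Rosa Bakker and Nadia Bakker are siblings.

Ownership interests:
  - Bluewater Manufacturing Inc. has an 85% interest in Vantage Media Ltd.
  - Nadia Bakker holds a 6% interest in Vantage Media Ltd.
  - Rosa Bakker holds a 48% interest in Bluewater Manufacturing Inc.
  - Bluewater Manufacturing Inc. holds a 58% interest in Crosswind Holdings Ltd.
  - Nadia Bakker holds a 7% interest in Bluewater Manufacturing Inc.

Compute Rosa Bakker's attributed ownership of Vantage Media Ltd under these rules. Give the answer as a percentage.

By sibling attribution (R2), Rosa Bakker is treated as also owning Nadia Bakker's interest in Bluewater Manufacturing Inc, giving 48% + 7% = 55%.
By sibling attribution (R2), Rosa Bakker is treated as owning Nadia Bakker's 6% interest in Vantage Media Ltd.
Chain via Bluewater Manufacturing Inc. (R3): 55% × 85% = 46.75% of Vantage Media Ltd.
Direct interest in Vantage Media Ltd: 6%.
Aggregating (R1): 46.75% + 6% = 52.75%.

52.75%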